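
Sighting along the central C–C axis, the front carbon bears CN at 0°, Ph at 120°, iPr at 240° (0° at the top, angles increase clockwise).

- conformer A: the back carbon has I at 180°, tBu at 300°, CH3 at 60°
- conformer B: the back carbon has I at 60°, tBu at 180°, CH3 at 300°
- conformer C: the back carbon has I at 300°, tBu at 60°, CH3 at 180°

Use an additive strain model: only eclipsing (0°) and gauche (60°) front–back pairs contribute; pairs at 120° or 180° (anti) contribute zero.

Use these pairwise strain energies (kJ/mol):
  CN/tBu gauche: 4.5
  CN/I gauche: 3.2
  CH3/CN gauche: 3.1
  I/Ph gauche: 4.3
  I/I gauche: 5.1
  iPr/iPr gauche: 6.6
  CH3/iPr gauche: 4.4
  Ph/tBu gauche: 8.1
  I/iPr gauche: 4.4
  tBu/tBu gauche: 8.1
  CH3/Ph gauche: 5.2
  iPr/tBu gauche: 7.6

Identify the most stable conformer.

A (staggered): CN(0°)/tBu(300°) gauche 4.5; CN(0°)/CH3(60°) gauche 3.1; Ph(120°)/I(180°) gauche 4.3; Ph(120°)/CH3(60°) gauche 5.2; iPr(240°)/I(180°) gauche 4.4; iPr(240°)/tBu(300°) gauche 7.6 → 29.1 kJ/mol.
B (staggered): CN(0°)/I(60°) gauche 3.2; CN(0°)/CH3(300°) gauche 3.1; Ph(120°)/I(60°) gauche 4.3; Ph(120°)/tBu(180°) gauche 8.1; iPr(240°)/tBu(180°) gauche 7.6; iPr(240°)/CH3(300°) gauche 4.4 → 30.7 kJ/mol.
C (staggered): CN(0°)/I(300°) gauche 3.2; CN(0°)/tBu(60°) gauche 4.5; Ph(120°)/tBu(60°) gauche 8.1; Ph(120°)/CH3(180°) gauche 5.2; iPr(240°)/I(300°) gauche 4.4; iPr(240°)/CH3(180°) gauche 4.4 → 29.8 kJ/mol.
A has the lowest total (29.1 kJ/mol).

A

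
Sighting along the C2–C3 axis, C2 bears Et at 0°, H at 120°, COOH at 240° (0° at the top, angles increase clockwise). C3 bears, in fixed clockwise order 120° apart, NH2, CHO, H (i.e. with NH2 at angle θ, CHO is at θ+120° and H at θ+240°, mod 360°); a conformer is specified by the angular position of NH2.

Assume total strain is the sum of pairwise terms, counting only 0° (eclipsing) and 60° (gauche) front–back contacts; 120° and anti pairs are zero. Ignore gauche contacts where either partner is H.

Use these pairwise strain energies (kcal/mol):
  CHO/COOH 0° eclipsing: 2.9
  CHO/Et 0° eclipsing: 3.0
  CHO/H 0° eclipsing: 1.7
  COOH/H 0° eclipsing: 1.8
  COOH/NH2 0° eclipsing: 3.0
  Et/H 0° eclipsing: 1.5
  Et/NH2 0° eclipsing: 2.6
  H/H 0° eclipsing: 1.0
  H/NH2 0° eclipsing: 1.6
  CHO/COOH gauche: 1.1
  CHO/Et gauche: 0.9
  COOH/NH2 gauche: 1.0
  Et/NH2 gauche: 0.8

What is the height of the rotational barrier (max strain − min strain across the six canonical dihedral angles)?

NH2 at 0° (eclipsed): Et–NH2 eclipsed, H–CHO eclipsed, COOH–H eclipsed; 2.6 + 1.7 + 1.8 = 6.1 kcal/mol.
NH2 at 60° (staggered): Et–NH2 gauche, COOH–CHO gauche; 0.8 + 1.1 = 1.9 kcal/mol.
NH2 at 120° (eclipsed): Et–H eclipsed, H–NH2 eclipsed, COOH–CHO eclipsed; 1.5 + 1.6 + 2.9 = 6.0 kcal/mol.
NH2 at 180° (staggered): Et–CHO gauche, COOH–NH2 gauche, COOH–CHO gauche; 0.9 + 1.0 + 1.1 = 3.0 kcal/mol.
NH2 at 240° (eclipsed): Et–CHO eclipsed, H–H eclipsed, COOH–NH2 eclipsed; 3.0 + 1.0 + 3.0 = 7.0 kcal/mol.
NH2 at 300° (staggered): Et–NH2 gauche, Et–CHO gauche, COOH–NH2 gauche; 0.8 + 0.9 + 1.0 = 2.7 kcal/mol.
Max at 240° (7.0 kcal/mol), min at 60° (1.9 kcal/mol); barrier = 5.1 kcal/mol.

5.1 kcal/mol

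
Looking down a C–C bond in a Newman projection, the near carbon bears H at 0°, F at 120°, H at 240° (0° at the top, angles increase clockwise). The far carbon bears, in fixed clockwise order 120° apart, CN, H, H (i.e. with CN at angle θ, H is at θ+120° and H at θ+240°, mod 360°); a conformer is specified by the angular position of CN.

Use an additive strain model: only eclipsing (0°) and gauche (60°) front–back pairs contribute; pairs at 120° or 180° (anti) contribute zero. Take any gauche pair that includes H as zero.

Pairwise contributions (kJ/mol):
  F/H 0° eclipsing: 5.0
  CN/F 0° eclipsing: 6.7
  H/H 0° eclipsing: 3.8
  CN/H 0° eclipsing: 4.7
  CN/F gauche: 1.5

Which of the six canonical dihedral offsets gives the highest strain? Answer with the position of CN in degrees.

CN at 0° (eclipsed): H(0°)/CN(0°) eclipsed 4.7; F(120°)/H(120°) eclipsed 5.0; H(240°)/H(240°) eclipsed 3.8 → 13.5 kJ/mol.
CN at 60° (staggered): F(120°)/CN(60°) gauche 1.5 → 1.5 kJ/mol.
CN at 120° (eclipsed): H(0°)/H(0°) eclipsed 3.8; F(120°)/CN(120°) eclipsed 6.7; H(240°)/H(240°) eclipsed 3.8 → 14.3 kJ/mol.
CN at 180° (staggered): F(120°)/CN(180°) gauche 1.5 → 1.5 kJ/mol.
CN at 240° (eclipsed): H(0°)/H(0°) eclipsed 3.8; F(120°)/H(120°) eclipsed 5.0; H(240°)/CN(240°) eclipsed 4.7 → 13.5 kJ/mol.
CN at 300° (staggered): no non-H gauche contacts → 0.0 kJ/mol.
The maximum (14.3 kJ/mol) occurs with CN at 120°.

120°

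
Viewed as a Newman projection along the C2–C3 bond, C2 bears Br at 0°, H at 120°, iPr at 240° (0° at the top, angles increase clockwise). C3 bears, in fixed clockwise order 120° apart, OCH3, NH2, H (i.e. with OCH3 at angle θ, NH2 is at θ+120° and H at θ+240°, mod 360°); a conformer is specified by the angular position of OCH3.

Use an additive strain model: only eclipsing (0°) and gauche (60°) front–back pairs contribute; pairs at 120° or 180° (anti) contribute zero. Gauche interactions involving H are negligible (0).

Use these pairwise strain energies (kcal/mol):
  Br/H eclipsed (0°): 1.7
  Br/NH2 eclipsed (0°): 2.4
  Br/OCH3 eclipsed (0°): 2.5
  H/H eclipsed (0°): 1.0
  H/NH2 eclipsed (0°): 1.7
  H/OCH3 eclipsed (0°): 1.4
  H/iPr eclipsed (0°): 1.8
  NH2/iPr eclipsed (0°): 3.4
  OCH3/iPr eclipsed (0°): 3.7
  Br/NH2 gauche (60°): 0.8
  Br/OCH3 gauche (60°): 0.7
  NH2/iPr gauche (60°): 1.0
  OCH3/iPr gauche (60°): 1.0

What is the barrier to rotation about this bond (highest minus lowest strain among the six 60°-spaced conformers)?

5.4 kcal/mol

OCH3 at 0° is eclipsed. Br at 0° is eclipsed with OCH3 at 0° (2.5); H at 120° is eclipsed with NH2 at 120° (1.7); iPr at 240° is eclipsed with H at 240° (1.8). Total 6.0 kcal/mol.
OCH3 at 60° is staggered. Br at 0° is gauche with OCH3 at 60° (0.7); iPr at 240° is gauche with NH2 at 180° (1.0). Total 1.7 kcal/mol.
OCH3 at 120° is eclipsed. Br at 0° is eclipsed with H at 0° (1.7); H at 120° is eclipsed with OCH3 at 120° (1.4); iPr at 240° is eclipsed with NH2 at 240° (3.4). Total 6.5 kcal/mol.
OCH3 at 180° is staggered. Br at 0° is gauche with NH2 at 300° (0.8); iPr at 240° is gauche with OCH3 at 180° (1.0); iPr at 240° is gauche with NH2 at 300° (1.0). Total 2.8 kcal/mol.
OCH3 at 240° is eclipsed. Br at 0° is eclipsed with NH2 at 0° (2.4); H at 120° is eclipsed with H at 120° (1.0); iPr at 240° is eclipsed with OCH3 at 240° (3.7). Total 7.1 kcal/mol.
OCH3 at 300° is staggered. Br at 0° is gauche with OCH3 at 300° (0.7); Br at 0° is gauche with NH2 at 60° (0.8); iPr at 240° is gauche with OCH3 at 300° (1.0). Total 2.5 kcal/mol.
Max at 240° (7.1 kcal/mol), min at 60° (1.7 kcal/mol); barrier = 5.4 kcal/mol.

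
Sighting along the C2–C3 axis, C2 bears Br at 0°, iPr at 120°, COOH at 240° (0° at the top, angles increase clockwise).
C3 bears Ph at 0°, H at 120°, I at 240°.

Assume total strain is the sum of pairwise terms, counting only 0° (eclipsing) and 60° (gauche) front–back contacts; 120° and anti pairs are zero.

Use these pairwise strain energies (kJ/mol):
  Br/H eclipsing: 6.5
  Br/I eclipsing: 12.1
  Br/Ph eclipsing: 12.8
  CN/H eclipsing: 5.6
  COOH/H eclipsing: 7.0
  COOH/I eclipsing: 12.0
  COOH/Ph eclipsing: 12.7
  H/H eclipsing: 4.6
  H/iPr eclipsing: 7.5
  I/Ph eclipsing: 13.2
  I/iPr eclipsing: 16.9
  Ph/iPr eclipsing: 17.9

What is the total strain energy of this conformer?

32.3 kJ/mol

This conformer (eclipsed): Br(0°)/Ph(0°) eclipsed 12.8; iPr(120°)/H(120°) eclipsed 7.5; COOH(240°)/I(240°) eclipsed 12.0 → 32.3 kJ/mol.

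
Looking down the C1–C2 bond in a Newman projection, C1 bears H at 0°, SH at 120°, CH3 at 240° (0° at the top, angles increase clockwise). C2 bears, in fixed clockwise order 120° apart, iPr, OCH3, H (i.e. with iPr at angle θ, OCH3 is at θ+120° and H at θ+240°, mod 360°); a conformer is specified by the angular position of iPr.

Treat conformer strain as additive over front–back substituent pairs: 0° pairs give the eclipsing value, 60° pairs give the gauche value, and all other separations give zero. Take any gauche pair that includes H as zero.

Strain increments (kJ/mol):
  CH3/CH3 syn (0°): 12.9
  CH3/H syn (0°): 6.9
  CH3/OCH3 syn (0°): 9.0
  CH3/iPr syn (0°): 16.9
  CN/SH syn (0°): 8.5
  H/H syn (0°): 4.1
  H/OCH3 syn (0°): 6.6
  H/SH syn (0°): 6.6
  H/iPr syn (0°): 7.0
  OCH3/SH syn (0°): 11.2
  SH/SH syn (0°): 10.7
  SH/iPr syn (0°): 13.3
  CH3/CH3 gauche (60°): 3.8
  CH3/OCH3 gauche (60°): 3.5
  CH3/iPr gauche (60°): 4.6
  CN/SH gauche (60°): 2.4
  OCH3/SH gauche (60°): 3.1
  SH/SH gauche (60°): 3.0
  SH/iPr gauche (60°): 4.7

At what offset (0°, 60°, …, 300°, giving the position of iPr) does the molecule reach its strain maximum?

iPr at 0° (eclipsed): H–iPr eclipsed, SH–OCH3 eclipsed, CH3–H eclipsed; 7.0 + 11.2 + 6.9 = 25.1 kJ/mol.
iPr at 60° (staggered): SH–iPr gauche, SH–OCH3 gauche, CH3–OCH3 gauche; 4.7 + 3.1 + 3.5 = 11.3 kJ/mol.
iPr at 120° (eclipsed): H–H eclipsed, SH–iPr eclipsed, CH3–OCH3 eclipsed; 4.1 + 13.3 + 9.0 = 26.4 kJ/mol.
iPr at 180° (staggered): SH–iPr gauche, CH3–iPr gauche, CH3–OCH3 gauche; 4.7 + 4.6 + 3.5 = 12.8 kJ/mol.
iPr at 240° (eclipsed): H–OCH3 eclipsed, SH–H eclipsed, CH3–iPr eclipsed; 6.6 + 6.6 + 16.9 = 30.1 kJ/mol.
iPr at 300° (staggered): SH–OCH3 gauche, CH3–iPr gauche; 3.1 + 4.6 = 7.7 kJ/mol.
The maximum (30.1 kJ/mol) occurs with iPr at 240°.

240°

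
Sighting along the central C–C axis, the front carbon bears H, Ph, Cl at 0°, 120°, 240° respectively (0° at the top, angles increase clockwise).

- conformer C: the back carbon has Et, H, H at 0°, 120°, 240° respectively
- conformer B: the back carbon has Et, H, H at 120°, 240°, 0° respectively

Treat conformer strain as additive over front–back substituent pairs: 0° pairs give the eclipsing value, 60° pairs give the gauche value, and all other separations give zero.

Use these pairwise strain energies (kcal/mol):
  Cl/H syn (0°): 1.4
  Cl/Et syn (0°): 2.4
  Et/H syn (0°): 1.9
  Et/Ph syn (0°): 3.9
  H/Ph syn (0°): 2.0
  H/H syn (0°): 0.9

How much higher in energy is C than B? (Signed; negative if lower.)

C (eclipsed): H–Et eclipsed, Ph–H eclipsed, Cl–H eclipsed; 1.9 + 2.0 + 1.4 = 5.3 kcal/mol.
B (eclipsed): H–H eclipsed, Ph–Et eclipsed, Cl–H eclipsed; 0.9 + 3.9 + 1.4 = 6.2 kcal/mol.
E(C) − E(B) = 5.3 − 6.2 = -0.9 kcal/mol.

-0.9 kcal/mol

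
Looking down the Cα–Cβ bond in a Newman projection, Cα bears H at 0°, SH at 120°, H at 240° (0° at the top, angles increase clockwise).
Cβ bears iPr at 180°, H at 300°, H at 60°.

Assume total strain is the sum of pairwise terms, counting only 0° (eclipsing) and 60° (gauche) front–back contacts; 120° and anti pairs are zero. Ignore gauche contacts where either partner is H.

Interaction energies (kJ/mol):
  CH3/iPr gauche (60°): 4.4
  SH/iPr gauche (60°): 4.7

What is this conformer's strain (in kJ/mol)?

4.7 kJ/mol

This conformer is staggered. SH at 120° is gauche with iPr at 180° (4.7). Total 4.7 kJ/mol.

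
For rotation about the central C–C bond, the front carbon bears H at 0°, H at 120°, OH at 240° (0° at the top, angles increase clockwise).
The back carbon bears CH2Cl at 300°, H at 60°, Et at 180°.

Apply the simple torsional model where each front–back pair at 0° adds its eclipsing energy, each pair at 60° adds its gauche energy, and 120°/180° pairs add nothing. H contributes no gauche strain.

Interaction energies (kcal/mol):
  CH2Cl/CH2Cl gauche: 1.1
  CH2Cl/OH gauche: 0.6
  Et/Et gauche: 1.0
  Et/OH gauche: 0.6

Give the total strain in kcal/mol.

This conformer (staggered): OH–CH2Cl gauche, OH–Et gauche; 0.6 + 0.6 = 1.2 kcal/mol.

1.2 kcal/mol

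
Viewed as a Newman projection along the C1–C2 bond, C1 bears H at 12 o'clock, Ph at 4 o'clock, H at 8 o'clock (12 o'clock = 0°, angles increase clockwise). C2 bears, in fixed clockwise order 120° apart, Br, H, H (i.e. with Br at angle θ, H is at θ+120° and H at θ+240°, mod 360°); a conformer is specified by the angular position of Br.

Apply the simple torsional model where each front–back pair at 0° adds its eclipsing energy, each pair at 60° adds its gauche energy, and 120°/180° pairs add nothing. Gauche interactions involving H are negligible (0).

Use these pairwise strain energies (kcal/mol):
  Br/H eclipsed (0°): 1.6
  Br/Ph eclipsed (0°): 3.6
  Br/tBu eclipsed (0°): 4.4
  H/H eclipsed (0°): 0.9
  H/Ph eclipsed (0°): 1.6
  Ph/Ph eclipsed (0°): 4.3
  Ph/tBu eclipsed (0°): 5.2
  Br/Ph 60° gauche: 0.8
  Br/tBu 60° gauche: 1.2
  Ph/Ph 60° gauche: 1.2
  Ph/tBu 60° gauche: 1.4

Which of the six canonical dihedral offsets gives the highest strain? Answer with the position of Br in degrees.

120°

Br at 0° (eclipsed): H(0°)/Br(0°) eclipsed 1.6; Ph(120°)/H(120°) eclipsed 1.6; H(240°)/H(240°) eclipsed 0.9 → 4.1 kcal/mol.
Br at 60° (staggered): Ph(120°)/Br(60°) gauche 0.8 → 0.8 kcal/mol.
Br at 120° (eclipsed): H(0°)/H(0°) eclipsed 0.9; Ph(120°)/Br(120°) eclipsed 3.6; H(240°)/H(240°) eclipsed 0.9 → 5.4 kcal/mol.
Br at 180° (staggered): Ph(120°)/Br(180°) gauche 0.8 → 0.8 kcal/mol.
Br at 240° (eclipsed): H(0°)/H(0°) eclipsed 0.9; Ph(120°)/H(120°) eclipsed 1.6; H(240°)/Br(240°) eclipsed 1.6 → 4.1 kcal/mol.
Br at 300° (staggered): no non-H gauche contacts → 0.0 kcal/mol.
The maximum (5.4 kcal/mol) occurs with Br at 120°.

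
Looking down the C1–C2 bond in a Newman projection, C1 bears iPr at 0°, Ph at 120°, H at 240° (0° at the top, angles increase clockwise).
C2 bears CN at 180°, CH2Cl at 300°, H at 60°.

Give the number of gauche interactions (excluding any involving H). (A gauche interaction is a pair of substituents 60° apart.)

Non-H gauche pairs: iPr(0°)/CH2Cl(300°); Ph(120°)/CN(180°) — 2 interactions.

2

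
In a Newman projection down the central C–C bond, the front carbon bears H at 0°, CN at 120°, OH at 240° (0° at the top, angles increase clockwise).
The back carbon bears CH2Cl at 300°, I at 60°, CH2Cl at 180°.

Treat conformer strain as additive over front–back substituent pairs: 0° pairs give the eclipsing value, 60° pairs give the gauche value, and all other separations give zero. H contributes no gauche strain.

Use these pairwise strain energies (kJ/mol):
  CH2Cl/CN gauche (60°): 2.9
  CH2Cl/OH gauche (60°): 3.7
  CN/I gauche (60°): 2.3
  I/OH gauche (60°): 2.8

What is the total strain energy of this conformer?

12.6 kJ/mol

This conformer is staggered. CN at 120° is gauche with I at 60° (2.3); CN at 120° is gauche with CH2Cl at 180° (2.9); OH at 240° is gauche with CH2Cl at 300° (3.7); OH at 240° is gauche with CH2Cl at 180° (3.7). Total 12.6 kJ/mol.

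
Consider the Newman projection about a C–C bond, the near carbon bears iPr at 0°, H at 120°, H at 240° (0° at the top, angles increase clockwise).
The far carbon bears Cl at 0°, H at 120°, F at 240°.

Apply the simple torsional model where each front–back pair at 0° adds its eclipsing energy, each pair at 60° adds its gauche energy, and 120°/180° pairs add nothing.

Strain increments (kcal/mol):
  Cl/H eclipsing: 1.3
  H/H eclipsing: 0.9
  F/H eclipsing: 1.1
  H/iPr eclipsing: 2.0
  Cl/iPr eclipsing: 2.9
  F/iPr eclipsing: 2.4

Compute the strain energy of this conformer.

4.9 kcal/mol

This conformer (eclipsed): iPr–Cl eclipsed, H–H eclipsed, H–F eclipsed; 2.9 + 0.9 + 1.1 = 4.9 kcal/mol.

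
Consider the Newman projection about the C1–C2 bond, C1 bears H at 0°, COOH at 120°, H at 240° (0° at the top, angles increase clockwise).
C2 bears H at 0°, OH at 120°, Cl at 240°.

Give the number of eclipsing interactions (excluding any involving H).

1

Non-H eclipsing pairs: COOH(120°)/OH(120°) — 1 interaction.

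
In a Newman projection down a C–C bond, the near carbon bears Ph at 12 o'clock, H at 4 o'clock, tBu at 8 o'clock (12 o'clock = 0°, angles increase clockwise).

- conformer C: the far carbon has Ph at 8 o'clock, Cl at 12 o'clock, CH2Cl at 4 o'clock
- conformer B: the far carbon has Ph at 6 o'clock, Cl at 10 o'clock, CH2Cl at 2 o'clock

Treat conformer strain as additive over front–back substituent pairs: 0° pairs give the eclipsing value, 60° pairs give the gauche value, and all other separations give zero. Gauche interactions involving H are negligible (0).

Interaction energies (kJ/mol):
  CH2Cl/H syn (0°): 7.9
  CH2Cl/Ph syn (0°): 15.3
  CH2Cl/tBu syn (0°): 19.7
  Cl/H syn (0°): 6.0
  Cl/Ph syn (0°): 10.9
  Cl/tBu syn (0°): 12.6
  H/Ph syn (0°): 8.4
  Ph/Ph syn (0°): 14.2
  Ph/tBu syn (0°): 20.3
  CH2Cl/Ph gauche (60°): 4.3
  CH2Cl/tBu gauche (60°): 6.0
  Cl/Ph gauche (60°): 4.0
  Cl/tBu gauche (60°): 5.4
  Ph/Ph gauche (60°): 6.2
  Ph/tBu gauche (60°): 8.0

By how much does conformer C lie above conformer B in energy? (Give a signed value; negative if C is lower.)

C (eclipsed): Ph(0°)/Cl(0°) eclipsed 10.9; H(120°)/CH2Cl(120°) eclipsed 7.9; tBu(240°)/Ph(240°) eclipsed 20.3 → 39.1 kJ/mol.
B (staggered): Ph(0°)/Cl(300°) gauche 4.0; Ph(0°)/CH2Cl(60°) gauche 4.3; tBu(240°)/Ph(180°) gauche 8.0; tBu(240°)/Cl(300°) gauche 5.4 → 21.7 kJ/mol.
E(C) − E(B) = 39.1 − 21.7 = +17.4 kJ/mol.

+17.4 kJ/mol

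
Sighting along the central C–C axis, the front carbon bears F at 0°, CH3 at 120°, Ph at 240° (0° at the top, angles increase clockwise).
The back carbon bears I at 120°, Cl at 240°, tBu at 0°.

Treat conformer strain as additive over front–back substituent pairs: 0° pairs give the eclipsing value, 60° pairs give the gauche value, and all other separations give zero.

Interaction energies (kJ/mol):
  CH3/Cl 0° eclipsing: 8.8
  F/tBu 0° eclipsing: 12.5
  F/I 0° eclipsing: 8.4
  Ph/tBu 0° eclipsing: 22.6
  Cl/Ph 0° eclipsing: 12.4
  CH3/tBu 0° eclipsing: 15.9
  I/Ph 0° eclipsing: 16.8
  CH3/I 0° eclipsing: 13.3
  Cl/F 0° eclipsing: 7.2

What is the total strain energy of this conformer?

38.2 kJ/mol

This conformer (eclipsed): F–tBu eclipsed, CH3–I eclipsed, Ph–Cl eclipsed; 12.5 + 13.3 + 12.4 = 38.2 kJ/mol.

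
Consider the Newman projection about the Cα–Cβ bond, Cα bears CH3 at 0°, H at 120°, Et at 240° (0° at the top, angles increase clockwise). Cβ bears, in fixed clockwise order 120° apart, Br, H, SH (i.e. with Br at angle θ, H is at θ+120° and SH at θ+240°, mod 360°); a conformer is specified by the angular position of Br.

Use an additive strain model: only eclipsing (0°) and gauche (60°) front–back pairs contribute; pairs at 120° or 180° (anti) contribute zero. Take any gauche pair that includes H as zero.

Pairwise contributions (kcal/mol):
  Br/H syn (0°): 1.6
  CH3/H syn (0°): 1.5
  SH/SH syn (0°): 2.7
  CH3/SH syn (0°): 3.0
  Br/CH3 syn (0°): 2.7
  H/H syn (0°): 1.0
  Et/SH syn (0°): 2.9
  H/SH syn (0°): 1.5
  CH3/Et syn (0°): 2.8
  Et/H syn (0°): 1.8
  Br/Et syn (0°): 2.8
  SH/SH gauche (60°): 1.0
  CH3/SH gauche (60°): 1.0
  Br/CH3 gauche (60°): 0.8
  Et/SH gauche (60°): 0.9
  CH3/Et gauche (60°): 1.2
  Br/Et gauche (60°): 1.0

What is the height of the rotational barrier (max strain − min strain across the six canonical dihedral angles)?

Br at 0° (eclipsed): CH3–Br eclipsed, H–H eclipsed, Et–SH eclipsed; 2.7 + 1.0 + 2.9 = 6.6 kcal/mol.
Br at 60° (staggered): CH3–Br gauche, CH3–SH gauche, Et–SH gauche; 0.8 + 1.0 + 0.9 = 2.7 kcal/mol.
Br at 120° (eclipsed): CH3–SH eclipsed, H–Br eclipsed, Et–H eclipsed; 3.0 + 1.6 + 1.8 = 6.4 kcal/mol.
Br at 180° (staggered): CH3–SH gauche, Et–Br gauche; 1.0 + 1.0 = 2.0 kcal/mol.
Br at 240° (eclipsed): CH3–H eclipsed, H–SH eclipsed, Et–Br eclipsed; 1.5 + 1.5 + 2.8 = 5.8 kcal/mol.
Br at 300° (staggered): CH3–Br gauche, Et–Br gauche, Et–SH gauche; 0.8 + 1.0 + 0.9 = 2.7 kcal/mol.
Max at 0° (6.6 kcal/mol), min at 180° (2.0 kcal/mol); barrier = 4.6 kcal/mol.

4.6 kcal/mol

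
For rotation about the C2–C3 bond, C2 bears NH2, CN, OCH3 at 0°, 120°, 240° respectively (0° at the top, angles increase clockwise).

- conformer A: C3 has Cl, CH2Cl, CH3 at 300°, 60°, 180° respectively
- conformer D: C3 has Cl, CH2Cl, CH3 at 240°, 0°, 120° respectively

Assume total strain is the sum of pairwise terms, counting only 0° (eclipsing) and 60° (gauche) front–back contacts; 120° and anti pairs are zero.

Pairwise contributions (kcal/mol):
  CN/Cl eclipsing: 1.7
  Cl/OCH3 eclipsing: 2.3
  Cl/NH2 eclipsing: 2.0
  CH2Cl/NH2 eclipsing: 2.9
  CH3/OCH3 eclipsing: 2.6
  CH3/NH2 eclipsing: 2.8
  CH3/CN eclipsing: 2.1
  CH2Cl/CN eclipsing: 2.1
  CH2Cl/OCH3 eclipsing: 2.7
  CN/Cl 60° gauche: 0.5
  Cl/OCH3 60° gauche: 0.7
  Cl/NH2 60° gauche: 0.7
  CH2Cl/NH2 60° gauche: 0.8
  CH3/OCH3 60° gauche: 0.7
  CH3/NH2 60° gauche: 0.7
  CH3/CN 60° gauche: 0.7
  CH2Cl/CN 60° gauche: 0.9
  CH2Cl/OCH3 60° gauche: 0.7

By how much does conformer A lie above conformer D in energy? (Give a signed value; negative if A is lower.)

A is staggered. NH2 at 0° is gauche with Cl at 300° (0.7); NH2 at 0° is gauche with CH2Cl at 60° (0.8); CN at 120° is gauche with CH2Cl at 60° (0.9); CN at 120° is gauche with CH3 at 180° (0.7); OCH3 at 240° is gauche with Cl at 300° (0.7); OCH3 at 240° is gauche with CH3 at 180° (0.7). Total 4.5 kcal/mol.
D is eclipsed. NH2 at 0° is eclipsed with CH2Cl at 0° (2.9); CN at 120° is eclipsed with CH3 at 120° (2.1); OCH3 at 240° is eclipsed with Cl at 240° (2.3). Total 7.3 kcal/mol.
E(A) − E(D) = 4.5 − 7.3 = -2.8 kcal/mol.

-2.8 kcal/mol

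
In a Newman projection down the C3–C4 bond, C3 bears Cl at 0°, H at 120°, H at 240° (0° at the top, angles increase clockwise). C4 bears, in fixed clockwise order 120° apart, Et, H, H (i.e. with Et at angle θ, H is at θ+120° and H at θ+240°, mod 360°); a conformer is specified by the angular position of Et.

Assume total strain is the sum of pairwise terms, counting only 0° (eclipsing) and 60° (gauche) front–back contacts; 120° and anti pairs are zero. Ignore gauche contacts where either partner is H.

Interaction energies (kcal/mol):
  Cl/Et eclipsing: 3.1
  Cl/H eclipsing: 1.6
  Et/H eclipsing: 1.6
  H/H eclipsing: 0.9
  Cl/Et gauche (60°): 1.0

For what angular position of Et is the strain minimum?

180°

Et at 0° (eclipsed): Cl(0°)/Et(0°) eclipsed 3.1; H(120°)/H(120°) eclipsed 0.9; H(240°)/H(240°) eclipsed 0.9 → 4.9 kcal/mol.
Et at 60° (staggered): Cl(0°)/Et(60°) gauche 1.0 → 1.0 kcal/mol.
Et at 120° (eclipsed): Cl(0°)/H(0°) eclipsed 1.6; H(120°)/Et(120°) eclipsed 1.6; H(240°)/H(240°) eclipsed 0.9 → 4.1 kcal/mol.
Et at 180° (staggered): no non-H gauche contacts → 0.0 kcal/mol.
Et at 240° (eclipsed): Cl(0°)/H(0°) eclipsed 1.6; H(120°)/H(120°) eclipsed 0.9; H(240°)/Et(240°) eclipsed 1.6 → 4.1 kcal/mol.
Et at 300° (staggered): Cl(0°)/Et(300°) gauche 1.0 → 1.0 kcal/mol.
The minimum (0.0 kcal/mol) occurs with Et at 180°.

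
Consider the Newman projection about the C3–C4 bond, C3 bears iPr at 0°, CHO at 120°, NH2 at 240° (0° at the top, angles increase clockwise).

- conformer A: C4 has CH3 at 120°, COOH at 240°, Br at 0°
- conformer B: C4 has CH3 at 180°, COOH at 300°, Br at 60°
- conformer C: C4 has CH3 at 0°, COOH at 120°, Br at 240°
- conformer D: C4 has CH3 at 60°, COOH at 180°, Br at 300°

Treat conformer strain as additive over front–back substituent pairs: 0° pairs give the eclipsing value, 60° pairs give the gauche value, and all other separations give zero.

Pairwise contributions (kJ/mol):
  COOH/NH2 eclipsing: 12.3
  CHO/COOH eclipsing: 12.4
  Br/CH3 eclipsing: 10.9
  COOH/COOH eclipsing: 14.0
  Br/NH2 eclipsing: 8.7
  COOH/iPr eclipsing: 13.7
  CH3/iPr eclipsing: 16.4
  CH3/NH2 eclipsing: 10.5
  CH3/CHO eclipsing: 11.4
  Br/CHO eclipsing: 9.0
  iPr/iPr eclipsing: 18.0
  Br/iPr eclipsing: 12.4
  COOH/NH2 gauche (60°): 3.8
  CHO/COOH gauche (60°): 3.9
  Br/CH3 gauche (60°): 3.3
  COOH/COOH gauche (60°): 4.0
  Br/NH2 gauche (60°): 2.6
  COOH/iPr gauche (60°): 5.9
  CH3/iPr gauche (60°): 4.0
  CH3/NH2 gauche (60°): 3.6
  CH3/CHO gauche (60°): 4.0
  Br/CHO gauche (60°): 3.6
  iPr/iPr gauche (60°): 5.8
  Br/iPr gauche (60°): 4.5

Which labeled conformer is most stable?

D

A is eclipsed. iPr at 0° is eclipsed with Br at 0° (12.4); CHO at 120° is eclipsed with CH3 at 120° (11.4); NH2 at 240° is eclipsed with COOH at 240° (12.3). Total 36.1 kJ/mol.
B is staggered. iPr at 0° is gauche with COOH at 300° (5.9); iPr at 0° is gauche with Br at 60° (4.5); CHO at 120° is gauche with CH3 at 180° (4.0); CHO at 120° is gauche with Br at 60° (3.6); NH2 at 240° is gauche with CH3 at 180° (3.6); NH2 at 240° is gauche with COOH at 300° (3.8). Total 25.4 kJ/mol.
C is eclipsed. iPr at 0° is eclipsed with CH3 at 0° (16.4); CHO at 120° is eclipsed with COOH at 120° (12.4); NH2 at 240° is eclipsed with Br at 240° (8.7). Total 37.5 kJ/mol.
D is staggered. iPr at 0° is gauche with CH3 at 60° (4.0); iPr at 0° is gauche with Br at 300° (4.5); CHO at 120° is gauche with CH3 at 60° (4.0); CHO at 120° is gauche with COOH at 180° (3.9); NH2 at 240° is gauche with COOH at 180° (3.8); NH2 at 240° is gauche with Br at 300° (2.6). Total 22.8 kJ/mol.
D has the lowest total (22.8 kJ/mol).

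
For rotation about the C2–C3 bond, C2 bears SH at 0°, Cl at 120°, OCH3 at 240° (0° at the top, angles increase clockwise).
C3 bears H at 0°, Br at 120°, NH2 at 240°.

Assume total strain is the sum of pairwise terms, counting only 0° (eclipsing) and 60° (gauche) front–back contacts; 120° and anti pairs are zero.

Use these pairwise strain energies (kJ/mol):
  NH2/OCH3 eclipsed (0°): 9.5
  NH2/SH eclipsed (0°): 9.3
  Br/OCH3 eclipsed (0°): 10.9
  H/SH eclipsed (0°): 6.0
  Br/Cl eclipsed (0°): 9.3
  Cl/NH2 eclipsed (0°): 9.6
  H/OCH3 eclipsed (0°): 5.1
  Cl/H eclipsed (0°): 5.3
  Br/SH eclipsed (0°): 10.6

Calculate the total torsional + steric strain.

This conformer (eclipsed): SH–H eclipsed, Cl–Br eclipsed, OCH3–NH2 eclipsed; 6.0 + 9.3 + 9.5 = 24.8 kJ/mol.

24.8 kJ/mol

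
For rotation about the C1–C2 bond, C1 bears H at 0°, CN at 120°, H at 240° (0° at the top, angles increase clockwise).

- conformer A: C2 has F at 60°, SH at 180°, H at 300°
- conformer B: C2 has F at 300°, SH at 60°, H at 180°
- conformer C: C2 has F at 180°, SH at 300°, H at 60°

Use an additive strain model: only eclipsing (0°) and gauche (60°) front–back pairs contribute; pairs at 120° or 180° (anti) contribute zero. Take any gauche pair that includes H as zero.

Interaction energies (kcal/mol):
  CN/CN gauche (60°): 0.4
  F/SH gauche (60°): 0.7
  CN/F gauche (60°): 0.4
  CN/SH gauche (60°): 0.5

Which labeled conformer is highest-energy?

A

A (staggered): CN–F gauche, CN–SH gauche; 0.4 + 0.5 = 0.9 kcal/mol.
B (staggered): CN–SH gauche; 0.5 = 0.5 kcal/mol.
C (staggered): CN–F gauche; 0.4 = 0.4 kcal/mol.
A has the highest total (0.9 kcal/mol).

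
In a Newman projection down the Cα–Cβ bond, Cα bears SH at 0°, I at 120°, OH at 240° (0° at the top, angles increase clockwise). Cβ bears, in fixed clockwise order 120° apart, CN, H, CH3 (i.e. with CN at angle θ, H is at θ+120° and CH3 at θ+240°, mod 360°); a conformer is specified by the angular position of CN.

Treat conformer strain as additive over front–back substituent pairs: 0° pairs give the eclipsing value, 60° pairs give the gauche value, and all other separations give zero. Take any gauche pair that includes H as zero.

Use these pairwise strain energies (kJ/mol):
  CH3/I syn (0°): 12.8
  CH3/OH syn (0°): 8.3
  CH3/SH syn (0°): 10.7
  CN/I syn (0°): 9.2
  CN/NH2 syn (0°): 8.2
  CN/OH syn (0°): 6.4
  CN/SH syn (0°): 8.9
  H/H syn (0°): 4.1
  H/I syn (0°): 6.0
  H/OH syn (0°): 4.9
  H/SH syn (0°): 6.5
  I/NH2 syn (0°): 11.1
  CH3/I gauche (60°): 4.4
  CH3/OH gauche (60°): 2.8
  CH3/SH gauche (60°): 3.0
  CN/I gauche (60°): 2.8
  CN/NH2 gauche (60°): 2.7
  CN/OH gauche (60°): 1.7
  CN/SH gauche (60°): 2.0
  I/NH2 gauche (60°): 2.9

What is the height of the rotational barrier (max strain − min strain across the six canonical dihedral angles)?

CN at 0° is eclipsed. SH at 0° is eclipsed with CN at 0° (8.9); I at 120° is eclipsed with H at 120° (6.0); OH at 240° is eclipsed with CH3 at 240° (8.3). Total 23.2 kJ/mol.
CN at 60° is staggered. SH at 0° is gauche with CN at 60° (2.0); SH at 0° is gauche with CH3 at 300° (3.0); I at 120° is gauche with CN at 60° (2.8); OH at 240° is gauche with CH3 at 300° (2.8). Total 10.6 kJ/mol.
CN at 120° is eclipsed. SH at 0° is eclipsed with CH3 at 0° (10.7); I at 120° is eclipsed with CN at 120° (9.2); OH at 240° is eclipsed with H at 240° (4.9). Total 24.8 kJ/mol.
CN at 180° is staggered. SH at 0° is gauche with CH3 at 60° (3.0); I at 120° is gauche with CN at 180° (2.8); I at 120° is gauche with CH3 at 60° (4.4); OH at 240° is gauche with CN at 180° (1.7). Total 11.9 kJ/mol.
CN at 240° is eclipsed. SH at 0° is eclipsed with H at 0° (6.5); I at 120° is eclipsed with CH3 at 120° (12.8); OH at 240° is eclipsed with CN at 240° (6.4). Total 25.7 kJ/mol.
CN at 300° is staggered. SH at 0° is gauche with CN at 300° (2.0); I at 120° is gauche with CH3 at 180° (4.4); OH at 240° is gauche with CN at 300° (1.7); OH at 240° is gauche with CH3 at 180° (2.8). Total 10.9 kJ/mol.
Max at 240° (25.7 kJ/mol), min at 60° (10.6 kJ/mol); barrier = 15.1 kJ/mol.

15.1 kJ/mol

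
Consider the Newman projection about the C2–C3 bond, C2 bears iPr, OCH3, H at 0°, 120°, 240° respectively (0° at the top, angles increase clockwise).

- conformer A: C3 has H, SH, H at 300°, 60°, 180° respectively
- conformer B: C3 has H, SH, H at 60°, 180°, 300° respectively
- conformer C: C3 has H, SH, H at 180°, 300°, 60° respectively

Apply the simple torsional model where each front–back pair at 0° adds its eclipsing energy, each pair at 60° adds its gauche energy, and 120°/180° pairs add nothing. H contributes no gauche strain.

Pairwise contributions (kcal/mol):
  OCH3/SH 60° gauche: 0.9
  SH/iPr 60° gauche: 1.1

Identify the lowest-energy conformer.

A (staggered): iPr(0°)/SH(60°) gauche 1.1; OCH3(120°)/SH(60°) gauche 0.9 → 2.0 kcal/mol.
B (staggered): OCH3(120°)/SH(180°) gauche 0.9 → 0.9 kcal/mol.
C (staggered): iPr(0°)/SH(300°) gauche 1.1 → 1.1 kcal/mol.
B has the lowest total (0.9 kcal/mol).

B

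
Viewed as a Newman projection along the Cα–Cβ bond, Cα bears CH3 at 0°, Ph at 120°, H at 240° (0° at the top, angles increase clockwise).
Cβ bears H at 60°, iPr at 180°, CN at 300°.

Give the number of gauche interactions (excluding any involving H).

2

Non-H gauche pairs: CH3(0°)/CN(300°); Ph(120°)/iPr(180°) — 2 interactions.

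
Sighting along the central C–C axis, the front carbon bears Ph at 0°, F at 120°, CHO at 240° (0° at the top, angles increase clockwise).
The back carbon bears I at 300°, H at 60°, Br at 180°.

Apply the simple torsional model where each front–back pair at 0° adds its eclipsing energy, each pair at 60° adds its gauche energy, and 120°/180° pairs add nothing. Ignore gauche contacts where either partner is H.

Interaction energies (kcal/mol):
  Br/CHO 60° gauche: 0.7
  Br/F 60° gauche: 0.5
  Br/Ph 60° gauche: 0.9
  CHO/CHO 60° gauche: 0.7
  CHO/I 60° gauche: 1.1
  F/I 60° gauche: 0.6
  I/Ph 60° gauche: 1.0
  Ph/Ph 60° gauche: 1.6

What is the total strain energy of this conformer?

3.3 kcal/mol

This conformer (staggered): Ph–I gauche, F–Br gauche, CHO–I gauche, CHO–Br gauche; 1.0 + 0.5 + 1.1 + 0.7 = 3.3 kcal/mol.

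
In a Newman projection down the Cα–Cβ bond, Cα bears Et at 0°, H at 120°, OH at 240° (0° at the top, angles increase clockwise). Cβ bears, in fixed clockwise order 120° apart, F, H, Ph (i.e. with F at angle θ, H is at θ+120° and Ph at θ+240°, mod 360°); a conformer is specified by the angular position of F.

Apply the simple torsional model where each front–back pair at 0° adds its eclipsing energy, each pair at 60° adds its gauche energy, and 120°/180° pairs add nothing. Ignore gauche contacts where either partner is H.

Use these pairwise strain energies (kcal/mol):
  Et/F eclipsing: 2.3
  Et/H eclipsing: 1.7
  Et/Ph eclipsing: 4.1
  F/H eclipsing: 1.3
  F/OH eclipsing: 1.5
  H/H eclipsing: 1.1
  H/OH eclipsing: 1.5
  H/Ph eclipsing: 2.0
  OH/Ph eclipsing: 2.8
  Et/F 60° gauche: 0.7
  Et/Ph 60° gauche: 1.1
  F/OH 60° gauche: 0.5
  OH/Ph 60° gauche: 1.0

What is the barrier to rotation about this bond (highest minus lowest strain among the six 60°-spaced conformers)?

F at 0° (eclipsed): Et(0°)/F(0°) eclipsed 2.3; H(120°)/H(120°) eclipsed 1.1; OH(240°)/Ph(240°) eclipsed 2.8 → 6.2 kcal/mol.
F at 60° (staggered): Et(0°)/F(60°) gauche 0.7; Et(0°)/Ph(300°) gauche 1.1; OH(240°)/Ph(300°) gauche 1.0 → 2.8 kcal/mol.
F at 120° (eclipsed): Et(0°)/Ph(0°) eclipsed 4.1; H(120°)/F(120°) eclipsed 1.3; OH(240°)/H(240°) eclipsed 1.5 → 6.9 kcal/mol.
F at 180° (staggered): Et(0°)/Ph(60°) gauche 1.1; OH(240°)/F(180°) gauche 0.5 → 1.6 kcal/mol.
F at 240° (eclipsed): Et(0°)/H(0°) eclipsed 1.7; H(120°)/Ph(120°) eclipsed 2.0; OH(240°)/F(240°) eclipsed 1.5 → 5.2 kcal/mol.
F at 300° (staggered): Et(0°)/F(300°) gauche 0.7; OH(240°)/F(300°) gauche 0.5; OH(240°)/Ph(180°) gauche 1.0 → 2.2 kcal/mol.
Max at 120° (6.9 kcal/mol), min at 180° (1.6 kcal/mol); barrier = 5.3 kcal/mol.

5.3 kcal/mol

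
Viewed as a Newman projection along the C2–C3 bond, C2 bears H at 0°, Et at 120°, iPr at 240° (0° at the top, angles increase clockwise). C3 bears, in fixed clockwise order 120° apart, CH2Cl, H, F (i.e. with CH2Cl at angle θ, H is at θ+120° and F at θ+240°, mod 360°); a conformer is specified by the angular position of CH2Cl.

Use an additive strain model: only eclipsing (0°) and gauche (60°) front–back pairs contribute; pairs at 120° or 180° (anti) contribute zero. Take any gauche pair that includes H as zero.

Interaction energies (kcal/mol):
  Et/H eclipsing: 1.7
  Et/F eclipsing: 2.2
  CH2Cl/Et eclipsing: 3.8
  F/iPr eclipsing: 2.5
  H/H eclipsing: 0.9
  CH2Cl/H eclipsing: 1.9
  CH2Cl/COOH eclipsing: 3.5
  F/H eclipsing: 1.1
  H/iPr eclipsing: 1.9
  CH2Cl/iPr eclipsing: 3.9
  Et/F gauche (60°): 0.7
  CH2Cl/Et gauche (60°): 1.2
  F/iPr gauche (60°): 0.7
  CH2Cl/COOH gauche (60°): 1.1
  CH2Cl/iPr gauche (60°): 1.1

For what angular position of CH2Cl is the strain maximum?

240°

CH2Cl at 0° (eclipsed): H(0°)/CH2Cl(0°) eclipsed 1.9; Et(120°)/H(120°) eclipsed 1.7; iPr(240°)/F(240°) eclipsed 2.5 → 6.1 kcal/mol.
CH2Cl at 60° (staggered): Et(120°)/CH2Cl(60°) gauche 1.2; iPr(240°)/F(300°) gauche 0.7 → 1.9 kcal/mol.
CH2Cl at 120° (eclipsed): H(0°)/F(0°) eclipsed 1.1; Et(120°)/CH2Cl(120°) eclipsed 3.8; iPr(240°)/H(240°) eclipsed 1.9 → 6.8 kcal/mol.
CH2Cl at 180° (staggered): Et(120°)/CH2Cl(180°) gauche 1.2; Et(120°)/F(60°) gauche 0.7; iPr(240°)/CH2Cl(180°) gauche 1.1 → 3.0 kcal/mol.
CH2Cl at 240° (eclipsed): H(0°)/H(0°) eclipsed 0.9; Et(120°)/F(120°) eclipsed 2.2; iPr(240°)/CH2Cl(240°) eclipsed 3.9 → 7.0 kcal/mol.
CH2Cl at 300° (staggered): Et(120°)/F(180°) gauche 0.7; iPr(240°)/CH2Cl(300°) gauche 1.1; iPr(240°)/F(180°) gauche 0.7 → 2.5 kcal/mol.
The maximum (7.0 kcal/mol) occurs with CH2Cl at 240°.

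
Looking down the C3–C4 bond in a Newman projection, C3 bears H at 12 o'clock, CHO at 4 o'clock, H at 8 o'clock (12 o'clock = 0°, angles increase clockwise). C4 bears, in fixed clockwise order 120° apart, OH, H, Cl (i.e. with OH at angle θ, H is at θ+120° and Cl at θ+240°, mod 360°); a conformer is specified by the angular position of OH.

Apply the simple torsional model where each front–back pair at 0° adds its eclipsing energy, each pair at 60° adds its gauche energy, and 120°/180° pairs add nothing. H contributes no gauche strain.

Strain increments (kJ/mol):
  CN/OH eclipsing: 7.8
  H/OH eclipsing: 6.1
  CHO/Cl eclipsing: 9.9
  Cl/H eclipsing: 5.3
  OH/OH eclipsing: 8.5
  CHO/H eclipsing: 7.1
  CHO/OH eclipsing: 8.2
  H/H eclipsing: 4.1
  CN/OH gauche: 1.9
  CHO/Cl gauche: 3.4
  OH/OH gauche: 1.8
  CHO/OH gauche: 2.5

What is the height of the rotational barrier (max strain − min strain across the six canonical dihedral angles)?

OH at 0° (eclipsed): H(0°)/OH(0°) eclipsed 6.1; CHO(120°)/H(120°) eclipsed 7.1; H(240°)/Cl(240°) eclipsed 5.3 → 18.5 kJ/mol.
OH at 60° (staggered): CHO(120°)/OH(60°) gauche 2.5 → 2.5 kJ/mol.
OH at 120° (eclipsed): H(0°)/Cl(0°) eclipsed 5.3; CHO(120°)/OH(120°) eclipsed 8.2; H(240°)/H(240°) eclipsed 4.1 → 17.6 kJ/mol.
OH at 180° (staggered): CHO(120°)/OH(180°) gauche 2.5; CHO(120°)/Cl(60°) gauche 3.4 → 5.9 kJ/mol.
OH at 240° (eclipsed): H(0°)/H(0°) eclipsed 4.1; CHO(120°)/Cl(120°) eclipsed 9.9; H(240°)/OH(240°) eclipsed 6.1 → 20.1 kJ/mol.
OH at 300° (staggered): CHO(120°)/Cl(180°) gauche 3.4 → 3.4 kJ/mol.
Max at 240° (20.1 kJ/mol), min at 60° (2.5 kJ/mol); barrier = 17.6 kJ/mol.

17.6 kJ/mol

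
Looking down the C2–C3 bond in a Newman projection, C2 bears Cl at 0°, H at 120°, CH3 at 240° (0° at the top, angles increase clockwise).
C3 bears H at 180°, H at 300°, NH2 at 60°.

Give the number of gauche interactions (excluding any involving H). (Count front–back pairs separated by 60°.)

Non-H gauche pairs: Cl(0°)/NH2(60°) — 1 interaction.

1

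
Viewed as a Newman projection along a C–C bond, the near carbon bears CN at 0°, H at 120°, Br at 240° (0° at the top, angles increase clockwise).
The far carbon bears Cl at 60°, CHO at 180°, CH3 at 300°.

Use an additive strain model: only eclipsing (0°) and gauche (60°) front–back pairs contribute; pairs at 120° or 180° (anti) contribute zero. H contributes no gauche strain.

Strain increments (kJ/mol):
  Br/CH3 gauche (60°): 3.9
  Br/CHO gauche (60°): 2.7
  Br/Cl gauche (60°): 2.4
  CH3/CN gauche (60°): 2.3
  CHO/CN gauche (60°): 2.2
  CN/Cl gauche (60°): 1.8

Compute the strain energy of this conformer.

This conformer is staggered. CN at 0° is gauche with Cl at 60° (1.8); CN at 0° is gauche with CH3 at 300° (2.3); Br at 240° is gauche with CHO at 180° (2.7); Br at 240° is gauche with CH3 at 300° (3.9). Total 10.7 kJ/mol.

10.7 kJ/mol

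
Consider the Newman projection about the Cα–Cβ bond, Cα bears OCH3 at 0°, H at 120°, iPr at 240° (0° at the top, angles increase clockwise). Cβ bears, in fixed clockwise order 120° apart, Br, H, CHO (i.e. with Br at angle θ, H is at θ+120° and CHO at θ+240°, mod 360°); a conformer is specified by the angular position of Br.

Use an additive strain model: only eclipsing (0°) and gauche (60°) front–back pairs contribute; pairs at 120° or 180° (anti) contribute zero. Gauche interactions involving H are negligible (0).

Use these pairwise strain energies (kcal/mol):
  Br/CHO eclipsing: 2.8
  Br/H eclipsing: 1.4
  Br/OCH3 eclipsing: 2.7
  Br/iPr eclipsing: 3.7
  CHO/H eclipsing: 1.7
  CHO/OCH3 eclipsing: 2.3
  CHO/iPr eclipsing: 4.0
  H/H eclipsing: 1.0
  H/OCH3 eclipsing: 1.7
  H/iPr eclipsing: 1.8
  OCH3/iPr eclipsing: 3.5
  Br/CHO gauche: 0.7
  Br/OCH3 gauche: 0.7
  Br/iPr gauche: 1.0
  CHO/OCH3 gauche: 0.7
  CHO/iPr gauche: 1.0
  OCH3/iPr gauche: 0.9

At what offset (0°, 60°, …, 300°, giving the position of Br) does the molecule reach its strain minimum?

180°

Br at 0° (eclipsed): OCH3(0°)/Br(0°) eclipsed 2.7; H(120°)/H(120°) eclipsed 1.0; iPr(240°)/CHO(240°) eclipsed 4.0 → 7.7 kcal/mol.
Br at 60° (staggered): OCH3(0°)/Br(60°) gauche 0.7; OCH3(0°)/CHO(300°) gauche 0.7; iPr(240°)/CHO(300°) gauche 1.0 → 2.4 kcal/mol.
Br at 120° (eclipsed): OCH3(0°)/CHO(0°) eclipsed 2.3; H(120°)/Br(120°) eclipsed 1.4; iPr(240°)/H(240°) eclipsed 1.8 → 5.5 kcal/mol.
Br at 180° (staggered): OCH3(0°)/CHO(60°) gauche 0.7; iPr(240°)/Br(180°) gauche 1.0 → 1.7 kcal/mol.
Br at 240° (eclipsed): OCH3(0°)/H(0°) eclipsed 1.7; H(120°)/CHO(120°) eclipsed 1.7; iPr(240°)/Br(240°) eclipsed 3.7 → 7.1 kcal/mol.
Br at 300° (staggered): OCH3(0°)/Br(300°) gauche 0.7; iPr(240°)/Br(300°) gauche 1.0; iPr(240°)/CHO(180°) gauche 1.0 → 2.7 kcal/mol.
The minimum (1.7 kcal/mol) occurs with Br at 180°.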